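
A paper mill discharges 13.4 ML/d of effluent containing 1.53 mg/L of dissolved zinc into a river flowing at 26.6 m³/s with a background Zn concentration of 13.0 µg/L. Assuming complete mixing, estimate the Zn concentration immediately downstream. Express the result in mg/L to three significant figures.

13.4 ML/d = 0.1551 m³/s.
13.0 µg/L = 0.013 mg/L.
Flow-weighted mixing gives C = (0.1551·1.53 + 26.6·0.013) / (0.1551 + 26.6) = 0.5831/26.76 = 0.02179 mg/L.

0.0218 mg/L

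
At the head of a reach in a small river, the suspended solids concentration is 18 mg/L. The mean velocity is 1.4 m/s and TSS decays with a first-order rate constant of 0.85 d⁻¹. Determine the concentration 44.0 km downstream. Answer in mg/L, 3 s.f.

13.2 mg/L

Travel time t = 44.0 km / 1.4 m/s = 4.4e+04/1.4 = 3.143e+04 s = 0.3638 d.
First-order decay: C = 18·exp(−0.85·0.3638) = 18·0.734 = 13.21 mg/L.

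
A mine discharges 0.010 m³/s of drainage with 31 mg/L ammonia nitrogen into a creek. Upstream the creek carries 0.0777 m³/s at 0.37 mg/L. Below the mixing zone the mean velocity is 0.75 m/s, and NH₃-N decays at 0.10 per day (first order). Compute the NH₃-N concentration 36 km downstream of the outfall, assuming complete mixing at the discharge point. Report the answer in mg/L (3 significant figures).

3.65 mg/L

After complete mixing, C₀ = (0.01·31 + 0.0777·0.37) / 0.0877 = 3.863 mg/L.
Travel time t = 3.6e+04 m / 0.75 m/s = 4.8e+04 s = 0.5556 d.
C = 3.863·exp(−0.10·0.5556) = 3.863·0.946 = 3.654 mg/L.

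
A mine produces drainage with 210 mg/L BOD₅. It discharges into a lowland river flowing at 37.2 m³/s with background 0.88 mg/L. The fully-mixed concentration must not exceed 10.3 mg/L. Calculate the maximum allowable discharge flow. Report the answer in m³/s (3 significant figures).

Mass balance at complete mixing: C_std·(Q_w + Q_r) = Q_w·C_e + Q_r·C_b.
Rearranging, Q_w = Q_r·(C_std − C_b)/(C_e − C_std) = 37.2·(10.3 − 0.88) / (210 − 10.3) = 1.755 m³/s.

1.75 m³/s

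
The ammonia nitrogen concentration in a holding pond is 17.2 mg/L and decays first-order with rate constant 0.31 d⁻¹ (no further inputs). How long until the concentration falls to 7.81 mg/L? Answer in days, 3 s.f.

2.55 d

t = ln(C₀/C)/k = ln(17.2/7.81)/0.31 = 0.7895/0.31 = 2.547 d.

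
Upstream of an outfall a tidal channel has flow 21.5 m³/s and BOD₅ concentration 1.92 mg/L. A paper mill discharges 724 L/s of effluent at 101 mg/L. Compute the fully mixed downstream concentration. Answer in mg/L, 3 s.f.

724 L/s = 0.724 m³/s.
By mass balance at complete mixing, C = (0.724·101 + 21.5·1.92) / (0.724 + 21.5) = 114.4/22.22 = 5.148 mg/L.

5.15 mg/L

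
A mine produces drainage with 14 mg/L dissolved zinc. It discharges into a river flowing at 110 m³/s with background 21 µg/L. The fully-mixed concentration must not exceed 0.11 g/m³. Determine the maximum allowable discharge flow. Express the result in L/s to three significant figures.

21 µg/L = 0.021 mg/L.
Mass balance at complete mixing: C_std·(Q_w + Q_r) = Q_w·C_e + Q_r·C_b.
Rearranging, Q_w = Q_r·(C_std − C_b)/(C_e − C_std) = 110·(0.11 − 0.021) / (14 − 0.11) = 0.7048 m³/s.
= 704.8 L/s.

705 L/s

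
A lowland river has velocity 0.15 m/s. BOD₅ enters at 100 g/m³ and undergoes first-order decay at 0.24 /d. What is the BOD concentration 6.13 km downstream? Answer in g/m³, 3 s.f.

89.3 g/m³

Travel time t = 6.13 km / 0.15 m/s = 6130/0.15 = 4.087e+04 s = 0.473 d.
First-order decay: C = 100·exp(−0.24·0.473) = 100·0.8927 = 89.27 g/m³.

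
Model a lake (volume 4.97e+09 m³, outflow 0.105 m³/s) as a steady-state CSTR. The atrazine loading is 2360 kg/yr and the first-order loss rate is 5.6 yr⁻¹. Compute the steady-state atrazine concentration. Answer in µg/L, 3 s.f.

Outflow Q = 0.105 m³/s × 3.156e+07 s/yr = 3.314e+06 m³/yr.
Steady-state CSTR mass balance: W = Q·C + k·V·C, so C = W/(Q + kV).
Q + kV = 3.314e+06 + 5.6·4.97e+09 = 2.784e+10 m³/yr.
C = 2360/2.784e+10 = 8.478e-08 kg/m³ = 8.478e-05 mg/L = 0.08478 µg/L.

0.0848 µg/L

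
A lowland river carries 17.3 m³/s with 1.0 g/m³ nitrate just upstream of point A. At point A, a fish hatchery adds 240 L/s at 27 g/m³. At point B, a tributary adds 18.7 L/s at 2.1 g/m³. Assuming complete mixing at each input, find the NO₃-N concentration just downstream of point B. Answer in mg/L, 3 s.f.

240 L/s = 0.24 m³/s.
After input A: C = (17.3·1 + 0.24·27) / 17.54 = 1.356 mg/L.
18.7 L/s = 0.0187 m³/s.
After input B: C = (17.54·1.356 + 0.0187·2.1) / 17.56 = 1.357 mg/L.

1.36 mg/L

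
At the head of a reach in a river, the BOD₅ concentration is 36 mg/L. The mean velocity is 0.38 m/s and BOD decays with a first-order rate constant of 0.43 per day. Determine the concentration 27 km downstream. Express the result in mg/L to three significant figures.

25.3 mg/L

Travel time t = 27 km / 0.38 m/s = 2.7e+04/0.38 = 7.105e+04 s = 0.8224 d.
First-order decay: C = 36·exp(−0.43·0.8224) = 36·0.7021 = 25.28 mg/L.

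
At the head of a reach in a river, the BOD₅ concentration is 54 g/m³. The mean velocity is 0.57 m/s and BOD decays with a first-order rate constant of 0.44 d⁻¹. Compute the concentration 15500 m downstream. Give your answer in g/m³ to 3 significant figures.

Travel time t = 15500 m / 0.57 m/s = 1.55e+04/0.57 = 2.719e+04 s = 0.3147 d.
First-order decay: C = 54·exp(−0.44·0.3147) = 54·0.8707 = 47.02 g/m³.

47.0 g/m³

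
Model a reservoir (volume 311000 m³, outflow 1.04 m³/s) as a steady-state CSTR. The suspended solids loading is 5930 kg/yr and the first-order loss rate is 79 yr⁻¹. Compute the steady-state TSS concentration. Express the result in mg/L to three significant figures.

0.103 mg/L

Outflow Q = 1.04 m³/s × 3.156e+07 s/yr = 3.282e+07 m³/yr.
Steady-state CSTR mass balance: W = Q·C + k·V·C, so C = W/(Q + kV).
Q + kV = 3.282e+07 + 79·311000 = 5.739e+07 m³/yr.
C = 5930/5.739e+07 = 0.0001033 kg/m³ = 0.1033 mg/L.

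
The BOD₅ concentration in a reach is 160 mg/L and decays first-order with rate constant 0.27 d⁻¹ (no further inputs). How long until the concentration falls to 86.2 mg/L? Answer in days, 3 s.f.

t = ln(C₀/C)/k = ln(160/86.2)/0.27 = 0.6185/0.27 = 2.291 d.

2.29 d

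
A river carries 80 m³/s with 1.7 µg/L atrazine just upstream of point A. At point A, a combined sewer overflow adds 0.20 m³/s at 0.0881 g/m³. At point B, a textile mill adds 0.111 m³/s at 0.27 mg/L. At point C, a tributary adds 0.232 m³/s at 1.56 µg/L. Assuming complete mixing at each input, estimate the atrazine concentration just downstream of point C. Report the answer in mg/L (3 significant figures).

1.7 µg/L = 0.0017 mg/L.
After input A: C = (80·0.0017 + 0.2·0.0881) / 80.2 = 0.001915 mg/L.
After input B: C = (80.2·0.001915 + 0.111·0.27) / 80.31 = 0.002286 mg/L.
1.56 µg/L = 0.00156 mg/L.
After input C: C = (80.31·0.002286 + 0.232·0.00156) / 80.54 = 0.002284 mg/L.

0.00228 mg/L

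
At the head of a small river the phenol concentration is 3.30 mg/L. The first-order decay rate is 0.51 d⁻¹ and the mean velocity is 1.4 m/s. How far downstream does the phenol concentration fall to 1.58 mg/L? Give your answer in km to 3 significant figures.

175 km

From C = C₀·e^(−kt), t = ln(C₀/C)/k = ln(3.30/1.58)/0.51 = 0.7365/0.51 = 1.444 d.
Distance = v·t = 1.4 m/s × 1.248e+05 s = 1.747e+05 m = 174.7 km.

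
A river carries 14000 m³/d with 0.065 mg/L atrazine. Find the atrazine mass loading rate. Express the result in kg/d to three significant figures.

14000 m³/d = 0.162 m³/s.
Mass flux = Q·C = 0.162 m³/s × 0.065 g/m³ = 0.01053 g/s.
= 0.01053 g/s × 86.4 = 0.91 kg/d.

0.910 kg/d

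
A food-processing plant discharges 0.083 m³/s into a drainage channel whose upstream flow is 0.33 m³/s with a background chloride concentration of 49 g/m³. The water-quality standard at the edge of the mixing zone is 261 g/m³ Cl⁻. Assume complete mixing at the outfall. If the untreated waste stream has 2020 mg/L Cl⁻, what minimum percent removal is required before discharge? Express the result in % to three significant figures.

45.4 %

Mass balance: 261·0.413 = 0.083·Cₑ + 0.33·49.
Cₑ = (107.8 − 16.17) / 0.083 = 1104 mg/L.
Required removal = 1 − 1104/2020 = 45.35 %.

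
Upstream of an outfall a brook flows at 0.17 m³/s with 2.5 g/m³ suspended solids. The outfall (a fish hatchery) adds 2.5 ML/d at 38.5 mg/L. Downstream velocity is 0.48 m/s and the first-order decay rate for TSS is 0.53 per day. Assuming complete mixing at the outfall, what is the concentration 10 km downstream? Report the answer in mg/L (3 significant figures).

2.5 ML/d = 0.02894 m³/s.
After complete mixing, C₀ = (0.02894·38.5 + 0.17·2.5) / 0.1989 = 7.736 mg/L.
Travel time t = 1e+04 m / 0.48 m/s = 2.083e+04 s = 0.2411 d.
C = 7.736·exp(−0.53·0.2411) = 7.736·0.88 = 6.808 mg/L.

6.81 mg/L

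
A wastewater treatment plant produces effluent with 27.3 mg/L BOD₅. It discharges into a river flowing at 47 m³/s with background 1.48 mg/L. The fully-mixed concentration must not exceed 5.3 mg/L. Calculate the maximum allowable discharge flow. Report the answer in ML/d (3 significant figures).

Mass balance at complete mixing: C_std·(Q_w + Q_r) = Q_w·C_e + Q_r·C_b.
Rearranging, Q_w = Q_r·(C_std − C_b)/(C_e − C_std) = 47·(5.3 − 1.48) / (27.3 − 5.3) = 8.161 m³/s.
= 705.1 ML/d.

705 ML/d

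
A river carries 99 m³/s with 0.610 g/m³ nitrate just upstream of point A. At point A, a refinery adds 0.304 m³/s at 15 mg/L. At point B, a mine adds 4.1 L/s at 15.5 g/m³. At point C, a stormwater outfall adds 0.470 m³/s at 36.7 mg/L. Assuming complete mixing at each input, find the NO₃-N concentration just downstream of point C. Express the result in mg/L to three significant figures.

After input A: C = (99·0.61 + 0.304·15) / 99.3 = 0.6541 mg/L.
4.1 L/s = 0.0041 m³/s.
After input B: C = (99.3·0.6541 + 0.0041·15.5) / 99.31 = 0.6547 mg/L.
After input C: C = (99.31·0.6547 + 0.47·36.7) / 99.78 = 0.8245 mg/L.

0.824 mg/L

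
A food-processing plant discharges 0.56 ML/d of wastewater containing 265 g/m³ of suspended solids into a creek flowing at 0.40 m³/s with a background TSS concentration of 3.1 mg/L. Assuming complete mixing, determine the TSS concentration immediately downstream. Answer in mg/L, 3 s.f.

0.56 ML/d = 0.006481 m³/s.
By mass balance at complete mixing, C = (0.006481·265 + 0.4·3.1) / (0.006481 + 0.4) = 2.958/0.4065 = 7.276 mg/L.

7.28 mg/L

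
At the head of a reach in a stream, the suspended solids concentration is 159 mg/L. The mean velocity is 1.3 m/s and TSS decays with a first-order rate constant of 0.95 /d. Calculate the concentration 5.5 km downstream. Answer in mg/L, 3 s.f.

Travel time t = 5.5 km / 1.3 m/s = 5500/1.3 = 4231 s = 0.04897 d.
First-order decay: C = 159·exp(−0.95·0.04897) = 159·0.9545 = 151.8 mg/L.

152 mg/L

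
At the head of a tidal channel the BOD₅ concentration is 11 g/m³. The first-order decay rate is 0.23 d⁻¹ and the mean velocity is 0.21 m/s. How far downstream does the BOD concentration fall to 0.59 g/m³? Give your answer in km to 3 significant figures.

From C = C₀·e^(−kt), t = ln(C₀/C)/k = ln(11/0.59)/0.23 = 2.926/0.23 = 12.72 d.
Distance = v·t = 0.21 m/s × 1.099e+06 s = 2.308e+05 m = 230.8 km.

231 km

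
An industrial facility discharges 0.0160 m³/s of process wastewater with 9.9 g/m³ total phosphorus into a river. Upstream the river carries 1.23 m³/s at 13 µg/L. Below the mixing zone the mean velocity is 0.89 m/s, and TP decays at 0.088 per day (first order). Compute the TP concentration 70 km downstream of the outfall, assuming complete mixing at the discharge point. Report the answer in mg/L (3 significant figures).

13 µg/L = 0.013 mg/L.
After complete mixing, C₀ = (0.016·9.9 + 1.23·0.013) / 1.246 = 0.14 mg/L.
Travel time t = 7e+04 m / 0.89 m/s = 7.865e+04 s = 0.9103 d.
C = 0.14·exp(−0.088·0.9103) = 0.14·0.923 = 0.1292 mg/L.

0.129 mg/L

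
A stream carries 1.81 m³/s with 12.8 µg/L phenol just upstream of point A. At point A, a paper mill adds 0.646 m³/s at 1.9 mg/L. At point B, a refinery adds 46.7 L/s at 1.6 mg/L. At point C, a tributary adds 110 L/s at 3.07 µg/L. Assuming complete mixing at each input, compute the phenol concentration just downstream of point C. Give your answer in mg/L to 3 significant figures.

12.8 µg/L = 0.0128 mg/L.
After input A: C = (1.81·0.0128 + 0.646·1.9) / 2.456 = 0.5092 mg/L.
46.7 L/s = 0.0467 m³/s.
After input B: C = (2.456·0.5092 + 0.0467·1.6) / 2.503 = 0.5295 mg/L.
110 L/s = 0.11 m³/s.
3.07 µg/L = 0.00307 mg/L.
After input C: C = (2.503·0.5295 + 0.11·0.00307) / 2.613 = 0.5074 mg/L.

0.507 mg/L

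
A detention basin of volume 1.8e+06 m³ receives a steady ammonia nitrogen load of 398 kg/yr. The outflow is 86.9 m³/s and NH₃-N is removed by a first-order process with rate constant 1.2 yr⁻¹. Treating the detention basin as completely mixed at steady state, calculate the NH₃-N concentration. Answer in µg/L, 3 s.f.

Outflow Q = 86.9 m³/s × 3.156e+07 s/yr = 2.742e+09 m³/yr.
Steady-state CSTR mass balance: W = Q·C + k·V·C, so C = W/(Q + kV).
Q + kV = 2.742e+09 + 1.2·1.8e+06 = 2.745e+09 m³/yr.
C = 398/2.745e+09 = 1.45e-07 kg/m³ = 0.000145 mg/L = 0.145 µg/L.

0.145 µg/L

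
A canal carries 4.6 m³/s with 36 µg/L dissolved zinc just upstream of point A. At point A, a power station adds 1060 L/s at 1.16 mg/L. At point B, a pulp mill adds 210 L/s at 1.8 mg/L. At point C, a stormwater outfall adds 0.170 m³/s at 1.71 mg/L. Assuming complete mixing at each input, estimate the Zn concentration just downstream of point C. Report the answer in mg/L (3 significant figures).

0.342 mg/L

36 µg/L = 0.036 mg/L.
1060 L/s = 1.06 m³/s.
After input A: C = (4.6·0.036 + 1.06·1.16) / 5.66 = 0.2465 mg/L.
210 L/s = 0.21 m³/s.
After input B: C = (5.66·0.2465 + 0.21·1.8) / 5.87 = 0.3021 mg/L.
After input C: C = (5.87·0.3021 + 0.17·1.71) / 6.04 = 0.3417 mg/L.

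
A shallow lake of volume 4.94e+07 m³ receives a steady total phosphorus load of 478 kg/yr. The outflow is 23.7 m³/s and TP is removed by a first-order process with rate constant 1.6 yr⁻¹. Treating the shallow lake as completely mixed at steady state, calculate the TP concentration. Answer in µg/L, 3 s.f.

0.578 µg/L

Outflow Q = 23.7 m³/s × 3.156e+07 s/yr = 7.479e+08 m³/yr.
Steady-state CSTR mass balance: W = Q·C + k·V·C, so C = W/(Q + kV).
Q + kV = 7.479e+08 + 1.6·4.94e+07 = 8.27e+08 m³/yr.
C = 478/8.27e+08 = 5.78e-07 kg/m³ = 0.000578 mg/L = 0.578 µg/L.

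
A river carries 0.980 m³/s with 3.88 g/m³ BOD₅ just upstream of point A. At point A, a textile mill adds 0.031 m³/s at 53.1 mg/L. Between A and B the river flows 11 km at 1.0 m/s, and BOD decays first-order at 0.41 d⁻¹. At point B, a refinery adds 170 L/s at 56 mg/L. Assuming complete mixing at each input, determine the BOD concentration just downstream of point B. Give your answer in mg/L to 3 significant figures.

12.4 mg/L

After input A: C = (0.98·3.88 + 0.031·53.1) / 1.011 = 5.389 mg/L.
Over the 11 km reach to input B (t = 1.1e+04 s = 0.1273 d), decay gives C = 5.389·exp(−0.41·0.1273) = 5.115 mg/L.
170 L/s = 0.17 m³/s.
After input B: C = (1.011·5.115 + 0.17·56) / 1.181 = 12.44 mg/L.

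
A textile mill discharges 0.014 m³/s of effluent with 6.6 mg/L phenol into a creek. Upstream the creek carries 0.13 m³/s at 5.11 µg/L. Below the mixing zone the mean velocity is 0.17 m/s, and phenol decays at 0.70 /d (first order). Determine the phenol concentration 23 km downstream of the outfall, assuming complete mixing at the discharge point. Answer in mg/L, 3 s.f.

5.11 µg/L = 0.00511 mg/L.
After complete mixing, C₀ = (0.014·6.6 + 0.13·0.00511) / 0.144 = 0.6463 mg/L.
Travel time t = 2.3e+04 m / 0.17 m/s = 1.353e+05 s = 1.566 d.
C = 0.6463·exp(−0.70·1.566) = 0.6463·0.3342 = 0.216 mg/L.

0.216 mg/L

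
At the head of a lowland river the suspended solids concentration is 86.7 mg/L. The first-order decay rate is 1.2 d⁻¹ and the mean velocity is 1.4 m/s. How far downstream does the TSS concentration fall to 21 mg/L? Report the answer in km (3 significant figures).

143 km

From C = C₀·e^(−kt), t = ln(C₀/C)/k = ln(86.7/21)/1.2 = 1.418/1.2 = 1.182 d.
Distance = v·t = 1.4 m/s × 1.021e+05 s = 1.429e+05 m = 142.9 km.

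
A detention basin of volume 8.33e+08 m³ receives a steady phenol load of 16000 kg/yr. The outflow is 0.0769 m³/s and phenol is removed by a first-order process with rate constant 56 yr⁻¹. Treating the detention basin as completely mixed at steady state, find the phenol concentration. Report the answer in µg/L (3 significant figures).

Outflow Q = 0.0769 m³/s × 3.156e+07 s/yr = 2.427e+06 m³/yr.
Steady-state CSTR mass balance: W = Q·C + k·V·C, so C = W/(Q + kV).
Q + kV = 2.427e+06 + 56·8.33e+08 = 4.665e+10 m³/yr.
C = 16000/4.665e+10 = 3.43e-07 kg/m³ = 0.000343 mg/L = 0.343 µg/L.

0.343 µg/L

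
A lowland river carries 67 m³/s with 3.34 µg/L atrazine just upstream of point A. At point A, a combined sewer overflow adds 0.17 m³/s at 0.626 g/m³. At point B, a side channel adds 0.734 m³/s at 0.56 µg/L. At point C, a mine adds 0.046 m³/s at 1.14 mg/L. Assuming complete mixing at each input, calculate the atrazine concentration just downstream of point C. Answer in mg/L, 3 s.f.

0.00564 mg/L

3.34 µg/L = 0.00334 mg/L.
After input A: C = (67·0.00334 + 0.17·0.626) / 67.17 = 0.004916 mg/L.
0.56 µg/L = 0.00056 mg/L.
After input B: C = (67.17·0.004916 + 0.734·0.00056) / 67.9 = 0.004869 mg/L.
After input C: C = (67.9·0.004869 + 0.046·1.14) / 67.95 = 0.005637 mg/L.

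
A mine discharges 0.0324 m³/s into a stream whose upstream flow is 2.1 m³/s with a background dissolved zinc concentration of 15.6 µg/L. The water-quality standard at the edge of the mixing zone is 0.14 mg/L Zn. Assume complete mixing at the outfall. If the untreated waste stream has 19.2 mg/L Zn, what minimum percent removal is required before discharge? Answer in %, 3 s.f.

57.3 %

15.6 µg/L = 0.0156 mg/L.
Mass balance: 0.14·2.132 = 0.0324·Cₑ + 2.1·0.0156.
Cₑ = (0.2985 − 0.03276) / 0.0324 = 8.203 mg/L.
Required removal = 1 − 8.203/19.2 = 57.28 %.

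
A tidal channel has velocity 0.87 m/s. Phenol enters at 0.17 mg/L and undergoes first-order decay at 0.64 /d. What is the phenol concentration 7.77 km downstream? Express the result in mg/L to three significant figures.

0.159 mg/L

Travel time t = 7.77 km / 0.87 m/s = 7770/0.87 = 8931 s = 0.1034 d.
First-order decay: C = 0.17·exp(−0.64·0.1034) = 0.17·0.936 = 0.1591 mg/L.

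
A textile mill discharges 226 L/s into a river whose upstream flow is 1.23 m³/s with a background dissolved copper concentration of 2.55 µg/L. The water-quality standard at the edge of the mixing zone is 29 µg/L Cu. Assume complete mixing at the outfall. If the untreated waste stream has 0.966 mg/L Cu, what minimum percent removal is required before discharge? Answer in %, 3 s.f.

226 L/s = 0.226 m³/s.
2.55 µg/L = 0.00255 mg/L.
29 µg/L = 0.029 mg/L.
Mass balance: 0.029·1.456 = 0.226·Cₑ + 1.23·0.00255.
Cₑ = (0.04222 − 0.003136) / 0.226 = 0.173 mg/L.
Required removal = 1 − 0.173/0.966 = 82.1 %.

82.1 %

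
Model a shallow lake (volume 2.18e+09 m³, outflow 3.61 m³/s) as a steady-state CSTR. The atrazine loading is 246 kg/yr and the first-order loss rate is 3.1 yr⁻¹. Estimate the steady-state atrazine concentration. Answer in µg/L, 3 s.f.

Outflow Q = 3.61 m³/s × 3.156e+07 s/yr = 1.139e+08 m³/yr.
Steady-state CSTR mass balance: W = Q·C + k·V·C, so C = W/(Q + kV).
Q + kV = 1.139e+08 + 3.1·2.18e+09 = 6.872e+09 m³/yr.
C = 246/6.872e+09 = 3.58e-08 kg/m³ = 3.58e-05 mg/L = 0.0358 µg/L.

0.0358 µg/L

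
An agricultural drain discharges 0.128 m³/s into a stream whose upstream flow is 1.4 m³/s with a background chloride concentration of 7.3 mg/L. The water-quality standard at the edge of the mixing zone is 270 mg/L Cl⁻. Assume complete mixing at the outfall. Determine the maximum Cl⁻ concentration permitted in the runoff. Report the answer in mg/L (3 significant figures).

Mass balance: 270·1.528 = 0.128·Cₑ + 1.4·7.3.
Cₑ = (412.6 − 10.22) / 0.128 = 3143 mg/L.

3140 mg/L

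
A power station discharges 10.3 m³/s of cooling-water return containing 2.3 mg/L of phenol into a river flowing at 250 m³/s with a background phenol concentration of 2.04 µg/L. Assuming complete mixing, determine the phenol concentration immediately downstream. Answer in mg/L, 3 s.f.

0.0930 mg/L

2.04 µg/L = 0.00204 mg/L.
By mass balance at complete mixing, C = (10.3·2.3 + 250·0.00204) / (10.3 + 250) = 24.2/260.3 = 0.09297 mg/L.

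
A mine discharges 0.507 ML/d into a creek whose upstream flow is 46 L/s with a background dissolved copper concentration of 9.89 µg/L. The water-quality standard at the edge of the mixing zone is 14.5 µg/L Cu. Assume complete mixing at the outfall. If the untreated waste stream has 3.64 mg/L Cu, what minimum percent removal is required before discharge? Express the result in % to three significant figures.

98.6 %

0.507 ML/d = 0.005868 m³/s.
46 L/s = 0.046 m³/s.
9.89 µg/L = 0.00989 mg/L.
14.5 µg/L = 0.0145 mg/L.
Mass balance: 0.0145·0.05187 = 0.005868·Cₑ + 0.046·0.00989.
Cₑ = (0.0007521 − 0.0004549) / 0.005868 = 0.05064 mg/L.
Required removal = 1 − 0.05064/3.64 = 98.61 %.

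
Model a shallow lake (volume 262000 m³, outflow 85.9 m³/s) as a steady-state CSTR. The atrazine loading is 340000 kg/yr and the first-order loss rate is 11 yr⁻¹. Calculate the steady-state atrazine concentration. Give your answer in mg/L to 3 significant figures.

0.125 mg/L

Outflow Q = 85.9 m³/s × 3.156e+07 s/yr = 2.711e+09 m³/yr.
Steady-state CSTR mass balance: W = Q·C + k·V·C, so C = W/(Q + kV).
Q + kV = 2.711e+09 + 11·262000 = 2.714e+09 m³/yr.
C = 340000/2.714e+09 = 0.0001253 kg/m³ = 0.1253 mg/L.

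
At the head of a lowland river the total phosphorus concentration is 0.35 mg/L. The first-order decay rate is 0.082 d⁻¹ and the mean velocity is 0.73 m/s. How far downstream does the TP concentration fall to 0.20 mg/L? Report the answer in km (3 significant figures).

From C = C₀·e^(−kt), t = ln(C₀/C)/k = ln(0.35/0.20)/0.082 = 0.5596/0.082 = 6.825 d.
Distance = v·t = 0.73 m/s × 5.896e+05 s = 4.304e+05 m = 430.4 km.

430 km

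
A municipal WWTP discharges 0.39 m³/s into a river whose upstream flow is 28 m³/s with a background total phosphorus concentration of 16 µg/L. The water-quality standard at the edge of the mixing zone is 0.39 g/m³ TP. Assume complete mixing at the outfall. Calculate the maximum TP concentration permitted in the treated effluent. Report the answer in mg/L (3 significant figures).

16 µg/L = 0.016 mg/L.
Mass balance: 0.39·28.39 = 0.39·Cₑ + 28·0.016.
Cₑ = (11.07 − 0.448) / 0.39 = 27.24 mg/L.

27.2 mg/L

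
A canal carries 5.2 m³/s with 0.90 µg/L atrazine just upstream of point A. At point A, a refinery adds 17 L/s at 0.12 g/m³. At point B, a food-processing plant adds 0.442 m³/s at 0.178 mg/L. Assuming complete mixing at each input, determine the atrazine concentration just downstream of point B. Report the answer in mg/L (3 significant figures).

0.90 µg/L = 0.0009 mg/L.
17 L/s = 0.017 m³/s.
After input A: C = (5.2·0.0009 + 0.017·0.12) / 5.217 = 0.001288 mg/L.
After input B: C = (5.217·0.001288 + 0.442·0.178) / 5.659 = 0.01509 mg/L.

0.0151 mg/L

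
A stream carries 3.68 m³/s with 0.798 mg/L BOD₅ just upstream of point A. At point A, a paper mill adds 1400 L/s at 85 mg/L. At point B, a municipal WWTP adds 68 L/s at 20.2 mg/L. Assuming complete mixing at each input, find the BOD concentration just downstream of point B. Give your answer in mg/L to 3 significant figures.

24.0 mg/L

1400 L/s = 1.4 m³/s.
After input A: C = (3.68·0.798 + 1.4·85) / 5.08 = 24 mg/L.
68 L/s = 0.068 m³/s.
After input B: C = (5.08·24 + 0.068·20.2) / 5.148 = 23.95 mg/L.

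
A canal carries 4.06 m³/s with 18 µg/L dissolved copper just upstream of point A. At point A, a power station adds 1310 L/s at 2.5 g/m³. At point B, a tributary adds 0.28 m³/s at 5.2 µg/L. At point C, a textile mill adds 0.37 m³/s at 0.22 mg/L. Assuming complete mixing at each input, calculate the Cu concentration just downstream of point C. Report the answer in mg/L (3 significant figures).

0.570 mg/L

18 µg/L = 0.018 mg/L.
1310 L/s = 1.31 m³/s.
After input A: C = (4.06·0.018 + 1.31·2.5) / 5.37 = 0.6235 mg/L.
5.2 µg/L = 0.0052 mg/L.
After input B: C = (5.37·0.6235 + 0.28·0.0052) / 5.65 = 0.5928 mg/L.
After input C: C = (5.65·0.5928 + 0.37·0.22) / 6.02 = 0.5699 mg/L.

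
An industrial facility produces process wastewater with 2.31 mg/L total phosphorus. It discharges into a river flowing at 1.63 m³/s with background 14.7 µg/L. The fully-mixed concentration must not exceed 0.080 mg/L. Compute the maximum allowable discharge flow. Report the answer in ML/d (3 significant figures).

4.12 ML/d

14.7 µg/L = 0.0147 mg/L.
Mass balance at complete mixing: C_std·(Q_w + Q_r) = Q_w·C_e + Q_r·C_b.
Rearranging, Q_w = Q_r·(C_std − C_b)/(C_e − C_std) = 1.63·(0.08 − 0.0147) / (2.31 − 0.08) = 0.04773 m³/s.
= 4.124 ML/d.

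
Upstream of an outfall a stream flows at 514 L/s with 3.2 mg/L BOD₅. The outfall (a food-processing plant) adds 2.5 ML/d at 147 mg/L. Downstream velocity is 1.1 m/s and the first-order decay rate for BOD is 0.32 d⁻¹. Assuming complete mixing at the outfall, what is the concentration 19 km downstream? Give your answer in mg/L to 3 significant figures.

10.2 mg/L

2.5 ML/d = 0.02894 m³/s.
514 L/s = 0.514 m³/s.
After complete mixing, C₀ = (0.02894·147 + 0.514·3.2) / 0.5429 = 10.86 mg/L.
Travel time t = 1.9e+04 m / 1.1 m/s = 1.727e+04 s = 0.1999 d.
C = 10.86·exp(−0.32·0.1999) = 10.86·0.938 = 10.19 mg/L.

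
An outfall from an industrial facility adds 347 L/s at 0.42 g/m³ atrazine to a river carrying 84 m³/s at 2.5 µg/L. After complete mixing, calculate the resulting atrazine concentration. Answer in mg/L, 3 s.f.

0.00422 mg/L

347 L/s = 0.347 m³/s.
2.5 µg/L = 0.0025 mg/L.
Conservation of mass across the mixing zone: C = (0.347·0.42 + 84·0.0025) / (0.347 + 84) = 0.3557/84.35 = 0.004218 mg/L.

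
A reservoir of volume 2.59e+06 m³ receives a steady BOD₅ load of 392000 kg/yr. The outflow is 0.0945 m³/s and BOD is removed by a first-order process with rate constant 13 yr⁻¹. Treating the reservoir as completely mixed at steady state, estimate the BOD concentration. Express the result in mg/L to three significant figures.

Outflow Q = 0.0945 m³/s × 3.156e+07 s/yr = 2.982e+06 m³/yr.
Steady-state CSTR mass balance: W = Q·C + k·V·C, so C = W/(Q + kV).
Q + kV = 2.982e+06 + 13·2.59e+06 = 3.665e+07 m³/yr.
C = 392000/3.665e+07 = 0.0107 kg/m³ = 10.7 mg/L.

10.7 mg/L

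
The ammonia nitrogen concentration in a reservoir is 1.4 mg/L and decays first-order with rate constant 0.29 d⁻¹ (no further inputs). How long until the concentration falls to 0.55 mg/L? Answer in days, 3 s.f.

t = ln(C₀/C)/k = ln(1.4/0.55)/0.29 = 0.9343/0.29 = 3.222 d.

3.22 d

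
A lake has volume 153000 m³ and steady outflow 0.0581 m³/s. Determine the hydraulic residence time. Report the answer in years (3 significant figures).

Q = 0.0581 m³/s × 3.156e+07 s/yr = 1.833e+06 m³/yr.
Hydraulic residence time τ = V/Q = 153000/1.833e+06 = 0.08345 yr.

0.0834 yr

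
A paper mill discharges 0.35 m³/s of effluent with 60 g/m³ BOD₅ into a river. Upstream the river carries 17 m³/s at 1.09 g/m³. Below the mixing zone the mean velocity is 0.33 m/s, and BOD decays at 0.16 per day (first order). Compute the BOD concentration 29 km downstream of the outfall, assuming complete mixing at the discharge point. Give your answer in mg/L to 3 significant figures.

1.94 mg/L

After complete mixing, C₀ = (0.35·60 + 17·1.09) / 17.35 = 2.278 mg/L.
Travel time t = 2.9e+04 m / 0.33 m/s = 8.788e+04 s = 1.017 d.
C = 2.278·exp(−0.16·1.017) = 2.278·0.8498 = 1.936 mg/L.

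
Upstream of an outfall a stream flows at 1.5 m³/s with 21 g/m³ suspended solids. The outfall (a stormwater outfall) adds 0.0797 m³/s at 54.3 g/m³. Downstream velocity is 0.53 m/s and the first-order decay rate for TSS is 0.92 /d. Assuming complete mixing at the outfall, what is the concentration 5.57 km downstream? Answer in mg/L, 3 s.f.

20.3 mg/L

After complete mixing, C₀ = (0.0797·54.3 + 1.5·21) / 1.58 = 22.68 mg/L.
Travel time t = 5570 m / 0.53 m/s = 1.051e+04 s = 0.1216 d.
C = 22.68·exp(−0.92·0.1216) = 22.68·0.8941 = 20.28 mg/L.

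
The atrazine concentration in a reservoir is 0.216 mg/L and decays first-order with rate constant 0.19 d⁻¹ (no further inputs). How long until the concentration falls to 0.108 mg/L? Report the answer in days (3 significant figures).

3.65 d

t = ln(C₀/C)/k = ln(0.216/0.108)/0.19 = 0.6931/0.19 = 3.648 d.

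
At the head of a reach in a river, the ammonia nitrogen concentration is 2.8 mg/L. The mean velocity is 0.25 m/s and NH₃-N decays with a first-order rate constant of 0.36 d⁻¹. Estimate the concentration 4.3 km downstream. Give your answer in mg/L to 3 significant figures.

Travel time t = 4.3 km / 0.25 m/s = 4300/0.25 = 1.72e+04 s = 0.1991 d.
First-order decay: C = 2.8·exp(−0.36·0.1991) = 2.8·0.9308 = 2.606 mg/L.

2.61 mg/L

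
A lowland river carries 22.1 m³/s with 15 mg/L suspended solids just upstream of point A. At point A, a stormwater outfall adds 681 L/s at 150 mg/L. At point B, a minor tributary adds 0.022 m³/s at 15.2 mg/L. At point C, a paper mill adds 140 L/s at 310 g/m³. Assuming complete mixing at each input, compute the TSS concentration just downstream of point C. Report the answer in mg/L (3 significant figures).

20.8 mg/L

681 L/s = 0.681 m³/s.
After input A: C = (22.1·15 + 0.681·150) / 22.78 = 19.04 mg/L.
After input B: C = (22.78·19.04 + 0.022·15.2) / 22.8 = 19.03 mg/L.
140 L/s = 0.14 m³/s.
After input C: C = (22.8·19.03 + 0.14·310) / 22.94 = 20.81 mg/L.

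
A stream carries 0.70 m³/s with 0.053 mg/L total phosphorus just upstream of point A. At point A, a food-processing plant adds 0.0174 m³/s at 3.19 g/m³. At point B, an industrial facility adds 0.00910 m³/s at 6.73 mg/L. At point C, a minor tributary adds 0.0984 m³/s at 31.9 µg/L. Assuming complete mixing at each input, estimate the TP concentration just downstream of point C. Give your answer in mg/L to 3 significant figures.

After input A: C = (0.7·0.053 + 0.0174·3.19) / 0.7174 = 0.1291 mg/L.
After input B: C = (0.7174·0.1291 + 0.0091·6.73) / 0.7265 = 0.2118 mg/L.
31.9 µg/L = 0.0319 mg/L.
After input C: C = (0.7265·0.2118 + 0.0984·0.0319) / 0.8249 = 0.1903 mg/L.

0.190 mg/L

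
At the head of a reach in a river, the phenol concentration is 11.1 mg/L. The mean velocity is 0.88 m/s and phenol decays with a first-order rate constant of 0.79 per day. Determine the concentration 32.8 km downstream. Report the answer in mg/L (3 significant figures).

7.89 mg/L

Travel time t = 32.8 km / 0.88 m/s = 3.28e+04/0.88 = 3.727e+04 s = 0.4314 d.
First-order decay: C = 11.1·exp(−0.79·0.4314) = 11.1·0.7112 = 7.894 mg/L.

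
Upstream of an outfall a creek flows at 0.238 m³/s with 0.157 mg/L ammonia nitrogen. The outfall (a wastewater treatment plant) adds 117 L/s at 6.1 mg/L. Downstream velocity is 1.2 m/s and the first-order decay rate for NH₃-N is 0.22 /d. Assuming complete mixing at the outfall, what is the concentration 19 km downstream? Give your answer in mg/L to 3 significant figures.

117 L/s = 0.117 m³/s.
After complete mixing, C₀ = (0.117·6.1 + 0.238·0.157) / 0.355 = 2.116 mg/L.
Travel time t = 1.9e+04 m / 1.2 m/s = 1.583e+04 s = 0.1833 d.
C = 2.116·exp(−0.22·0.1833) = 2.116·0.9605 = 2.032 mg/L.

2.03 mg/L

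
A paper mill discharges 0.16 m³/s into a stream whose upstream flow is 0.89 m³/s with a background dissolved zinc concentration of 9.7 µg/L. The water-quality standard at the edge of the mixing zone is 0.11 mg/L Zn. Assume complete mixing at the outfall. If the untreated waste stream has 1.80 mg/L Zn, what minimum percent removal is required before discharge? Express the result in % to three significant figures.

62.9 %

9.7 µg/L = 0.0097 mg/L.
Mass balance: 0.11·1.05 = 0.16·Cₑ + 0.89·0.0097.
Cₑ = (0.1155 − 0.008633) / 0.16 = 0.6679 mg/L.
Required removal = 1 − 0.6679/1.80 = 62.89 %.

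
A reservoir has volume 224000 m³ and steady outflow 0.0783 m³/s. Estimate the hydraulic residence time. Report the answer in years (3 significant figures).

0.0907 yr

Q = 0.0783 m³/s × 3.156e+07 s/yr = 2.471e+06 m³/yr.
Hydraulic residence time τ = V/Q = 224000/2.471e+06 = 0.09065 yr.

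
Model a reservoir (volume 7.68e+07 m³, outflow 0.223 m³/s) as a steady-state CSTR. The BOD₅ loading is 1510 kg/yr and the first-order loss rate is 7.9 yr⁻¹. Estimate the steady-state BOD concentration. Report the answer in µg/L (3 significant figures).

2.46 µg/L

Outflow Q = 0.223 m³/s × 3.156e+07 s/yr = 7.037e+06 m³/yr.
Steady-state CSTR mass balance: W = Q·C + k·V·C, so C = W/(Q + kV).
Q + kV = 7.037e+06 + 7.9·7.68e+07 = 6.138e+08 m³/yr.
C = 1510/6.138e+08 = 2.46e-06 kg/m³ = 0.00246 mg/L = 2.46 µg/L.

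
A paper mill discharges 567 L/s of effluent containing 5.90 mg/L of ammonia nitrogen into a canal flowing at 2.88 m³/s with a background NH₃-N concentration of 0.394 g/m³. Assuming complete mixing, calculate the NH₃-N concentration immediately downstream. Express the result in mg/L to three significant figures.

1.30 mg/L

567 L/s = 0.567 m³/s.
Flow-weighted mixing gives C = (0.567·5.9 + 2.88·0.394) / (0.567 + 2.88) = 4.48/3.447 = 1.3 mg/L.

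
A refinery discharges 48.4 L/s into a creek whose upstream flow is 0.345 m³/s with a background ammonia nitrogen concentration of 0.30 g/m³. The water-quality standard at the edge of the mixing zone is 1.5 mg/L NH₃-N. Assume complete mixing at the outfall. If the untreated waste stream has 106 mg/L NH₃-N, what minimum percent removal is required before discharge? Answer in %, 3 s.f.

48.4 L/s = 0.0484 m³/s.
Mass balance: 1.5·0.3934 = 0.0484·Cₑ + 0.345·0.3.
Cₑ = (0.5901 − 0.1035) / 0.0484 = 10.05 mg/L.
Required removal = 1 − 10.05/106 = 90.52 %.

90.5 %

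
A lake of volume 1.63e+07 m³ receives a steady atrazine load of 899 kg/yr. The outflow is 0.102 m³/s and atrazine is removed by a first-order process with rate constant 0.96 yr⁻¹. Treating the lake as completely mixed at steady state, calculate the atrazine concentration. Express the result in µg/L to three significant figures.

Outflow Q = 0.102 m³/s × 3.156e+07 s/yr = 3.219e+06 m³/yr.
Steady-state CSTR mass balance: W = Q·C + k·V·C, so C = W/(Q + kV).
Q + kV = 3.219e+06 + 0.96·1.63e+07 = 1.887e+07 m³/yr.
C = 899/1.887e+07 = 4.765e-05 kg/m³ = 0.04765 mg/L = 47.65 µg/L.

47.6 µg/L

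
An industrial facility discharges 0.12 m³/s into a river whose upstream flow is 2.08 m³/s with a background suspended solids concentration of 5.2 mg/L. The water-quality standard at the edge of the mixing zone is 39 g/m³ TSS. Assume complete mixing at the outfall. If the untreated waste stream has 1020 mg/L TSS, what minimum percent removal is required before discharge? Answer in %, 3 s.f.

38.7 %

Mass balance: 39·2.2 = 0.12·Cₑ + 2.08·5.2.
Cₑ = (85.8 − 10.82) / 0.12 = 624.9 mg/L.
Required removal = 1 − 624.9/1020 = 38.74 %.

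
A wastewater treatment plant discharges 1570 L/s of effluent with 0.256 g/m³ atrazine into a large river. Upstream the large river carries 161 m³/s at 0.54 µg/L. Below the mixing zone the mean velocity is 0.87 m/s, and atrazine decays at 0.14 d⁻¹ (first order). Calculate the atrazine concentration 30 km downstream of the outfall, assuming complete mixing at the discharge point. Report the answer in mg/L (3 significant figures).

0.00284 mg/L

1570 L/s = 1.57 m³/s.
0.54 µg/L = 0.00054 mg/L.
After complete mixing, C₀ = (1.57·0.256 + 161·0.00054) / 162.6 = 0.003007 mg/L.
Travel time t = 3e+04 m / 0.87 m/s = 3.448e+04 s = 0.3991 d.
C = 0.003007·exp(−0.14·0.3991) = 0.003007·0.9457 = 0.002844 mg/L.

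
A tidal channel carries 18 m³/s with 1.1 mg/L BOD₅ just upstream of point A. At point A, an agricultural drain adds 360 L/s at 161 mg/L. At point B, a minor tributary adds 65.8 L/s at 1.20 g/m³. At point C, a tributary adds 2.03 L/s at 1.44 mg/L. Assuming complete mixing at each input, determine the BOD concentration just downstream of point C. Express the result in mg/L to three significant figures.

360 L/s = 0.36 m³/s.
After input A: C = (18·1.1 + 0.36·161) / 18.36 = 4.235 mg/L.
65.8 L/s = 0.0658 m³/s.
After input B: C = (18.36·4.235 + 0.0658·1.2) / 18.43 = 4.224 mg/L.
2.03 L/s = 0.00203 m³/s.
After input C: C = (18.43·4.224 + 0.00203·1.44) / 18.43 = 4.224 mg/L.

4.22 mg/L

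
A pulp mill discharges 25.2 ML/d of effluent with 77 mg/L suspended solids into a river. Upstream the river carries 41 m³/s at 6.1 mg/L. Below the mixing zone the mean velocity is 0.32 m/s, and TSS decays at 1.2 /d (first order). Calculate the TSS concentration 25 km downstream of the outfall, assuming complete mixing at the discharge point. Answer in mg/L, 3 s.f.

25.2 ML/d = 0.2917 m³/s.
After complete mixing, C₀ = (0.2917·77 + 41·6.1) / 41.29 = 6.601 mg/L.
Travel time t = 2.5e+04 m / 0.32 m/s = 7.812e+04 s = 0.9042 d.
C = 6.601·exp(−1.2·0.9042) = 6.601·0.3379 = 2.23 mg/L.

2.23 mg/L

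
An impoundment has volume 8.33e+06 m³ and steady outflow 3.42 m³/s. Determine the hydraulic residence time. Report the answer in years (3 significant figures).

0.0772 yr

Q = 3.42 m³/s × 3.156e+07 s/yr = 1.079e+08 m³/yr.
Hydraulic residence time τ = V/Q = 8.33e+06/1.079e+08 = 0.07718 yr.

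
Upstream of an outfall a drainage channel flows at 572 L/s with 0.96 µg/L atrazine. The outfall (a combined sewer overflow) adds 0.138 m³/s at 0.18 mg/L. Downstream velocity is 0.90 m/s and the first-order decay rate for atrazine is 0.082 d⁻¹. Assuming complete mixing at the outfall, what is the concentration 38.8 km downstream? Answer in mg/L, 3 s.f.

572 L/s = 0.572 m³/s.
0.96 µg/L = 0.00096 mg/L.
After complete mixing, C₀ = (0.138·0.18 + 0.572·0.00096) / 0.71 = 0.03576 mg/L.
Travel time t = 3.88e+04 m / 0.90 m/s = 4.311e+04 s = 0.499 d.
C = 0.03576·exp(−0.082·0.499) = 0.03576·0.9599 = 0.03433 mg/L.

0.0343 mg/L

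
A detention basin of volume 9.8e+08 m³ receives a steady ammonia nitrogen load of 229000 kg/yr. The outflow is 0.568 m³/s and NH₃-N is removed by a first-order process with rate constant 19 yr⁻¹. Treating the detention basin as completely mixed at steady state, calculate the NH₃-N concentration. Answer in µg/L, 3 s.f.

12.3 µg/L

Outflow Q = 0.568 m³/s × 3.156e+07 s/yr = 1.792e+07 m³/yr.
Steady-state CSTR mass balance: W = Q·C + k·V·C, so C = W/(Q + kV).
Q + kV = 1.792e+07 + 19·9.8e+08 = 1.864e+10 m³/yr.
C = 229000/1.864e+10 = 1.229e-05 kg/m³ = 0.01229 mg/L = 12.29 µg/L.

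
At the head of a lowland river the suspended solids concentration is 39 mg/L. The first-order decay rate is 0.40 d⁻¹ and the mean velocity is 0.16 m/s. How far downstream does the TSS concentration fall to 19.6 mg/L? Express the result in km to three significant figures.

From C = C₀·e^(−kt), t = ln(C₀/C)/k = ln(39/19.6)/0.40 = 0.688/0.40 = 1.72 d.
Distance = v·t = 0.16 m/s × 1.486e+05 s = 2.378e+04 m = 23.78 km.

23.8 km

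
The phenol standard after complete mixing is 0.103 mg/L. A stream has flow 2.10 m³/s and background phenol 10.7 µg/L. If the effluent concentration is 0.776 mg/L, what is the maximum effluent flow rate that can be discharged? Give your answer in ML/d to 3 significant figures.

10.7 µg/L = 0.0107 mg/L.
Mass balance at complete mixing: C_std·(Q_w + Q_r) = Q_w·C_e + Q_r·C_b.
Rearranging, Q_w = Q_r·(C_std − C_b)/(C_e − C_std) = 2.10·(0.103 − 0.0107) / (0.776 − 0.103) = 0.288 m³/s.
= 24.88 ML/d.

24.9 ML/d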